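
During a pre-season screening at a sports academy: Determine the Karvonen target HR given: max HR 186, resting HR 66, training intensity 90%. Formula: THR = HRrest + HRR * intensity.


HRR = HRmax - HRrest = 186 - 66 = 120
THR = 66 + 120 * 0.9
= 174.0 bpm

174.0 bpm


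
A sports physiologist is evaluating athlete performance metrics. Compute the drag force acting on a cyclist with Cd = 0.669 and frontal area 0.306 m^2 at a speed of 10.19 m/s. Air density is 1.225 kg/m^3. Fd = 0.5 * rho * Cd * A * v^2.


Step 1: v^2 = 103.8361
Step 2: Fd = 0.5 * 1.225 * 0.669 * 0.306 * 103.8361
= 13.02 N

13.02 N


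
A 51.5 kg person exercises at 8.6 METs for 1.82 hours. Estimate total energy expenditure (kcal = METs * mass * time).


Energy = METs * mass(kg) * time(h)
= 8.6 * 51.5 * 1.82
= 806.08 kcal

806.08 kcal


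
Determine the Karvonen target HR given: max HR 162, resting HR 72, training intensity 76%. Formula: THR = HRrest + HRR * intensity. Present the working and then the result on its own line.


HRR = HRmax - HRrest = 162 - 72 = 90
THR = 72 + 90 * 0.76
= 140.4 bpm

140.4 bpm


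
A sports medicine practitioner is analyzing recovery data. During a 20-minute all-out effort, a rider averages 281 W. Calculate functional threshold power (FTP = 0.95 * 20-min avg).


FTP = 0.95 * 281
= 266.95 W

266.95 W


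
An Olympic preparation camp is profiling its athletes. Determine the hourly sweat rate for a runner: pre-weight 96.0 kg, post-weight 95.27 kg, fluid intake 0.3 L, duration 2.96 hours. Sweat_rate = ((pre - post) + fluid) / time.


Mass lost = 96.0 - 95.27 = 0.73 kg
Add fluid consumed: 0.73 + 0.3 = 1.03 L total sweat
Sweat rate = 1.03 / 2.96 = 0.348 L/h

0.348 L/h


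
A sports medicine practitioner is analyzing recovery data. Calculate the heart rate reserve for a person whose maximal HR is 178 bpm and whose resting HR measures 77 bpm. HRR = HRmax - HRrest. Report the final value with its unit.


HRmax = 178 bpm
HRrest = 77 bpm
HRR = 178 - 77 = 101 bpm

101 bpm


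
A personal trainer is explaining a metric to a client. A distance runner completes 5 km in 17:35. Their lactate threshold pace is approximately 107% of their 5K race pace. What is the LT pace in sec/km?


Convert to seconds: 17 min 35 s = 1055 s
Pace per km = 1055 / 5 = 211.0 s/km
LT pace = 211.0 * 1.07 = 225.77 s/km

225.77 s/km


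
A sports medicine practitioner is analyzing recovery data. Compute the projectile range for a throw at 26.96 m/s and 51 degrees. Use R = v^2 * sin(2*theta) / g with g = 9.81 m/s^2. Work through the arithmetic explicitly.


Two times the angle = 102 degrees
sin(102) = 0.978148
R = 726.8416 * 0.978148 / 9.81 = 72.473 m

72.473 m


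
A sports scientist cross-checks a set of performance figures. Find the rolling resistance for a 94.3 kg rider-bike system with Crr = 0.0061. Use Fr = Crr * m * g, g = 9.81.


m * g = 94.3 * 9.81 = 925.083 N
Fr = 0.0061 * 925.083 = 5.643 N

5.643 N


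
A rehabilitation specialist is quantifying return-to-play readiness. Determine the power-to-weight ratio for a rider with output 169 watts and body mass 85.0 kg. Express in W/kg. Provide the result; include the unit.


P/W = 169 / 85.0 = 1.988 W/kg

1.988 W/kg


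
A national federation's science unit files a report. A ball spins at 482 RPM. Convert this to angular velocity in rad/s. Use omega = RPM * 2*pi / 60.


omega = 482 * 2 * pi / 60
= 482 * 6.28318531 / 60
= 3028.495 / 60
= 50.475 rad/s

50.475 rad/s


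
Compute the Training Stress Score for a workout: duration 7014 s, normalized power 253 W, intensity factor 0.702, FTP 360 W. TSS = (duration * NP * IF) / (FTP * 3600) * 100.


Product = 7014 * 253 * 0.702 = 1245728.484
Base = 360 * 3600 = 1296000
TSS = 1245728.484 / 1296000 * 100 = 96.12

96.12 TSS


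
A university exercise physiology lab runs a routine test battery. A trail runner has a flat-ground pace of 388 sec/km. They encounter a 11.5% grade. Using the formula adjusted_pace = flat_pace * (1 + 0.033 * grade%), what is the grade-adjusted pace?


Grade factor = 1 + 0.033 * 11.5 = 1.3795
Adjusted = 388 * 1.3795 = 535.25 sec/km

535.25 s/km


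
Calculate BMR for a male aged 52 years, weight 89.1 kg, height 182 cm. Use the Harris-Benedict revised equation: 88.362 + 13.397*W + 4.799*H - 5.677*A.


Substituting values:
W term = 13.397 * 89.1 = 1193.6727
H term = 4.799 * 182 = 873.418
A term = 5.677 * 52 = 295.204
BMR = 1860.25 kcal/day

1860.25 kcal/day


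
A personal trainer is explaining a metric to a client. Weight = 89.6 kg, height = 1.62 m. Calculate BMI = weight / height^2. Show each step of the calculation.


height^2 = 1.62^2 = 2.6244
BMI = 89.6 / 2.6244 = 34.14 kg/m^2

34.14 kg/m^2


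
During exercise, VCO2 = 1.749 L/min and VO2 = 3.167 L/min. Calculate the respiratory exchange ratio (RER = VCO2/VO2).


RER = VCO2 / VO2
= 1.749 / 3.167
= 0.5523

0.5523


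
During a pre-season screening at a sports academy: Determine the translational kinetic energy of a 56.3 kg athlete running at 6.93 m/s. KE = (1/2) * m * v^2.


KE = 0.5 * m * v^2
= 0.5 * 56.3 * 6.93^2
= 0.5 * 56.3 * 48.0249
= 1351.9 J

1351.9 J


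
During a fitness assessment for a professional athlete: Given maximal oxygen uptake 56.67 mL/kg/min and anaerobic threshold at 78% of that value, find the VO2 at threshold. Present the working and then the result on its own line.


Percentage as decimal = 0.78
VO2 at AT = 56.67 * 0.78 = 44.2 mL/kg/min

44.2 mL/kg/min


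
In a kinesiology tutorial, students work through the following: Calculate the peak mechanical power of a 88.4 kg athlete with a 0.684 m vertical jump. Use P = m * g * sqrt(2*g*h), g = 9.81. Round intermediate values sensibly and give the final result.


First, sqrt(2gh) = sqrt(2 * 9.81 * 0.684)
= sqrt(13.42008) = 3.663343 m/s
Power = 88.4 * 9.81 * 3.663343 = 3176.87 W

3176.87 W


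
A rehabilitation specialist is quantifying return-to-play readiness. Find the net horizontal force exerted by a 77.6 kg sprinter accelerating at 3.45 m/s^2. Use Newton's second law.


Newton's second law: F = m * a
F = 77.6 * 3.45 = 267.72 N

267.72 N


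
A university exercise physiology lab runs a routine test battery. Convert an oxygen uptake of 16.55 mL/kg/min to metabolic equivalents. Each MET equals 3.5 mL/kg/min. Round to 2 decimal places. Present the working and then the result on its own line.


One MET = 3.5 mL/kg/min
Number of METs = 16.55 / 3.5
= 4.73 METs

4.73 METs


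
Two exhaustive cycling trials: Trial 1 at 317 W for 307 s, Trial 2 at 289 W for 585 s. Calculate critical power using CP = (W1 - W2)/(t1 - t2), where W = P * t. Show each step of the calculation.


W1 = 317 * 307 = 97319 J
W2 = 289 * 585 = 169065 J
CP = (97319 - 169065) / (307 - 585)
= -71746 / -278
= 258.08 W

258.08 W


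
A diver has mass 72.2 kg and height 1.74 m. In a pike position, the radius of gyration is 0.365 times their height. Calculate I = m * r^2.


r = 0.365 * 1.74 = 0.6351 m
I = m * r^2 = 72.2 * 0.403352 = 29.122 kg*m^2

29.122 kg*m^2


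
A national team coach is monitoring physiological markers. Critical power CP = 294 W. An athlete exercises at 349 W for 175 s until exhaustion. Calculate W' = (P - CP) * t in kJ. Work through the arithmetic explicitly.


P - CP = 349 - 294 = 55 W
W' = 55 * 175 = 9625 J
= 9625 / 1000 = 9.625 kJ

9.625 kJ


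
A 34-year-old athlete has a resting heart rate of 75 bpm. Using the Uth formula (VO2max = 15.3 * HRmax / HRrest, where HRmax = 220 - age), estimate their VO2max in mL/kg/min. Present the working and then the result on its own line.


HRmax = 220 - 34 = 186 bpm
Ratio = HRmax / HRrest = 186 / 75 = 2.48
VO2max = 15.3 * 2.48 = 37.94 mL/kg/min

37.94 mL/kg/min


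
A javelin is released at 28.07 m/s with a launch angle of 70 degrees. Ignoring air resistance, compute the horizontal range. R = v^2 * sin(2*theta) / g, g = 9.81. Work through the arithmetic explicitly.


Launch speed squared = 787.9249
sin(2 * 70 deg) = 0.642788
Range = 787.9249 * 0.642788 / 9.81
= 51.628 m

51.628 m


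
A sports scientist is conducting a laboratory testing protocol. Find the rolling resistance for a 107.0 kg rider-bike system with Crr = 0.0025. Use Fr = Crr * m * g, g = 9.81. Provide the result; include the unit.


m * g = 107.0 * 9.81 = 1049.67 N
Fr = 0.0025 * 1049.67 = 2.624 N

2.624 N


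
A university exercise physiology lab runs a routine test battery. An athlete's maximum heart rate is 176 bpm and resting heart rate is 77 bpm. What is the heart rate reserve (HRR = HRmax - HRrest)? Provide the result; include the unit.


HRR = HRmax - HRrest
= 176 - 77
= 99 bpm

99 bpm


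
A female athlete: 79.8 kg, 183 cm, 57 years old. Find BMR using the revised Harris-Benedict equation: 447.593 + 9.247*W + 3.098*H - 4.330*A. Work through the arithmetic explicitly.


Intercept = 447.593
Weight contribution = 9.247 * 79.8 = 737.9106
Height contribution = 3.098 * 183 = 566.934
Age contribution = 4.33 * 57 = 246.81
BMR = 447.593 + 737.9106 + 566.934 - 246.81
= 1505.63 kcal/day

1505.63 kcal/day


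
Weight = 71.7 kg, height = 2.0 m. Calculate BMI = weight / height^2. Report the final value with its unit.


height^2 = 2.0^2 = 4.0
BMI = 71.7 / 4.0 = 17.93 kg/m^2

17.93 kg/m^2


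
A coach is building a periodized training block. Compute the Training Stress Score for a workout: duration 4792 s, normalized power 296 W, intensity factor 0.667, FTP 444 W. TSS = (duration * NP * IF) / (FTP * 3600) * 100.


Product = 4792 * 296 * 0.667 = 946094.144
Base = 444 * 3600 = 1598400
TSS = 946094.144 / 1598400 * 100 = 59.19

59.19 TSS


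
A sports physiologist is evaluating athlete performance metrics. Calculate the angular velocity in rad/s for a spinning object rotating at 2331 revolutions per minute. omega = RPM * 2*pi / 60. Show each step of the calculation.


omega = RPM * 2*pi / 60
= 2331 * 6.28318531 / 60
= 244.102 rad/s

244.102 rad/s


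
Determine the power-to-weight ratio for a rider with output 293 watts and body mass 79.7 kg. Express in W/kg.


P/W = 293 / 79.7 = 3.676 W/kg

3.676 W/kg


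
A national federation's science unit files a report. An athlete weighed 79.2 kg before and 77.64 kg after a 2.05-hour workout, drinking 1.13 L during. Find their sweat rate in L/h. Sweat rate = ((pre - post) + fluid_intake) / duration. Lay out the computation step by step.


Body mass change = 1.56 kg
Total sweat loss = 1.56 + 1.13 = 2.69 L
Rate = 2.69 / 2.05 = 1.312 L/h

1.312 L/h


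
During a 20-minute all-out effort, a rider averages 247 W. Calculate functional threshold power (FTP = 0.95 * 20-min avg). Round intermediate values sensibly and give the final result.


FTP = 0.95 * 247
= 234.65 W

234.65 W


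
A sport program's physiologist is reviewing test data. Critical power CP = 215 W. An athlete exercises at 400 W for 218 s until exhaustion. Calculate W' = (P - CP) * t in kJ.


P - CP = 400 - 215 = 185 W
W' = 185 * 218 = 40330 J
= 40330 / 1000 = 40.33 kJ

40.33 kJ


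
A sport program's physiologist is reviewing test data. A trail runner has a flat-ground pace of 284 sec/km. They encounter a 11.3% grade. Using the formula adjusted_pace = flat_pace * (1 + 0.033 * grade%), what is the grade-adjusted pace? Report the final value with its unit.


Grade factor = 1 + 0.033 * 11.3 = 1.3729
Adjusted = 284 * 1.3729 = 389.9 sec/km

389.9 s/km


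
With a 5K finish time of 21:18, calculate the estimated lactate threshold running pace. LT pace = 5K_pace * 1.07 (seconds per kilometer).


Race duration = 1278 s for 5 km
Average pace = 1278 / 5 = 255.6 s/km
LT pace = 255.6 * 1.07
= 273.49 s/km

273.49 s/km


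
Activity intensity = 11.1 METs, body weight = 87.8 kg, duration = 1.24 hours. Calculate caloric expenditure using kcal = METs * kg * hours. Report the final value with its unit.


kcal = 11.1 * 87.8 * 1.24
= 974.58 * 1.24
= 1208.48 kcal

1208.48 kcal


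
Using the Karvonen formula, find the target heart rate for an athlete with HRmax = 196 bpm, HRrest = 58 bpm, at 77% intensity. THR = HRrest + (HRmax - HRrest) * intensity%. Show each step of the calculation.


HRR = 196 - 58 = 138
THR = 58 + 138 * 0.77
= 58 + 106.26
= 164.26 bpm

164.26 bpm


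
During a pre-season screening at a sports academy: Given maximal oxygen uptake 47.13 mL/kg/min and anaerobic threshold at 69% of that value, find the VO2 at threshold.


Percentage as decimal = 0.69
VO2 at AT = 47.13 * 0.69 = 32.52 mL/kg/min

32.52 mL/kg/min


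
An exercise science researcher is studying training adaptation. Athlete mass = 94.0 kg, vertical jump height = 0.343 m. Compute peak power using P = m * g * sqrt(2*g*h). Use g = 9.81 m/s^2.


sqrt(2 * 9.81 * 0.343) = sqrt(6.72966) = 2.594159 m/s
P = 94.0 * 9.81 * 2.594159
= 2392.18 W

2392.18 W


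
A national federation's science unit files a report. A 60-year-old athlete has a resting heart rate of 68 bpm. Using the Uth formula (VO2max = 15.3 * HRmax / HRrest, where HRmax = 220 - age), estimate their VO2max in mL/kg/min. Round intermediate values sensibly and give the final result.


HRmax = 220 - 60 = 160 bpm
Ratio = HRmax / HRrest = 160 / 68 = 2.3529
VO2max = 15.3 * 2.3529 = 36.0 mL/kg/min

36.0 mL/kg/min


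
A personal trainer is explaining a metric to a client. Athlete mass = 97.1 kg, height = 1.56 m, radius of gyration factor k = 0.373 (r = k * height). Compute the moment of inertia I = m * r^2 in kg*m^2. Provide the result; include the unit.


r = k * height = 0.373 * 1.56 = 0.58188 m
r^2 = 0.58188^2 = 0.338584
I = 97.1 * 0.338584 = 32.877 kg*m^2

32.877 kg*m^2


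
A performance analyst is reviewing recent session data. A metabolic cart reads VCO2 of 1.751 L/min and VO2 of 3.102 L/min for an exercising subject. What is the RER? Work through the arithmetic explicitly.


RER = VCO2 / VO2 = 1.751 / 3.102 = 0.5645

0.5645


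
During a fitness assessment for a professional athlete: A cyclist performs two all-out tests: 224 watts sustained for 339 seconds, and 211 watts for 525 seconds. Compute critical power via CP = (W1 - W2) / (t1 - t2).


W1 = P1 * t1 = 224 * 339 = 75936 J
W2 = P2 * t2 = 211 * 525 = 110775 J
CP = (75936 - 110775) / (339 - 525)
= 187.31 W

187.31 W


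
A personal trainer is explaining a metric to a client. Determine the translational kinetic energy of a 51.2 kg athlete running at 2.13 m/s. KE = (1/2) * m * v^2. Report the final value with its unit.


KE = 0.5 * m * v^2
= 0.5 * 51.2 * 2.13^2
= 0.5 * 51.2 * 4.5369
= 116.14 J

116.14 J


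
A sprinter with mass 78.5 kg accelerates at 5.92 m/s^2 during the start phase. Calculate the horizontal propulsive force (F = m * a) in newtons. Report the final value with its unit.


F = m * a
= 78.5 * 5.92
= 464.72 N

464.72 N


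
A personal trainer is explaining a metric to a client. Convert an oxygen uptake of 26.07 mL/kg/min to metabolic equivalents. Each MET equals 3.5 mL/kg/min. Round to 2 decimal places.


One MET = 3.5 mL/kg/min
Number of METs = 26.07 / 3.5
= 7.45 METs

7.45 METs


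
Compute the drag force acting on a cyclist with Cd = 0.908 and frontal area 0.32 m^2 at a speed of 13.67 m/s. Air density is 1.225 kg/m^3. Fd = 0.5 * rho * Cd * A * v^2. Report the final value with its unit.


Step 1: v^2 = 186.8689
Step 2: Fd = 0.5 * 1.225 * 0.908 * 0.32 * 186.8689
= 33.257 N

33.257 N


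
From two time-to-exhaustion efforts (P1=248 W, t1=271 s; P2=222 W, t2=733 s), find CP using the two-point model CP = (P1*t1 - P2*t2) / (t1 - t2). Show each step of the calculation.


Work in trial 1 = 67208 J
Work in trial 2 = 162726 J
Delta work = -95518 J
Delta time = -462 s
CP = -95518 / -462 = 206.75 W

206.75 W


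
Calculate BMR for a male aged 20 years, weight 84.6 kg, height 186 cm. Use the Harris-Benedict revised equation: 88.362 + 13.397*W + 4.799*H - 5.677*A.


Substituting values:
W term = 13.397 * 84.6 = 1133.3862
H term = 4.799 * 186 = 892.614
A term = 5.677 * 20 = 113.54
BMR = 2000.82 kcal/day

2000.82 kcal/day


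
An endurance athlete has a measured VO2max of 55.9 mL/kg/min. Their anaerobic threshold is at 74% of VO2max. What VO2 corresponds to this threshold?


Anaerobic threshold VO2 = VO2max * 74%
= 55.9 * 0.74
= 41.37 mL/kg/min

41.37 mL/kg/min


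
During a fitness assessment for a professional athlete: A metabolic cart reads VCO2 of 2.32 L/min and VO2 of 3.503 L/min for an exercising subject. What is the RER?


RER = VCO2 / VO2 = 2.32 / 3.503 = 0.6623

0.6623


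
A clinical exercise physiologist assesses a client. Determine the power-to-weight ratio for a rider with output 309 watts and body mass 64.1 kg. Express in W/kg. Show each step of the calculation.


P/W = 309 / 64.1 = 4.821 W/kg

4.821 W/kg


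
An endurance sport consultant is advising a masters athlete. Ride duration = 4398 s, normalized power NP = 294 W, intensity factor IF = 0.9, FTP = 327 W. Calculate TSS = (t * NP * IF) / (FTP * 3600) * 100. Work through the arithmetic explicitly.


Numerator = 4398 * 294 * 0.9 = 1163710.8
Denominator = 327 * 3600 = 1177200
TSS = 1163710.8 / 1177200 * 100
= 98.85

98.85 TSS


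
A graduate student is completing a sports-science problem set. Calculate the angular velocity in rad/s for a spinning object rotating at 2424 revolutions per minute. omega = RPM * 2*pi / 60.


omega = RPM * 2*pi / 60
= 2424 * 6.28318531 / 60
= 253.841 rad/s

253.841 rad/s


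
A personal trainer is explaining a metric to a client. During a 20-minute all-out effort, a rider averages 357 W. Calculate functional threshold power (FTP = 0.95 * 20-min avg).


FTP = 0.95 * 357
= 339.15 W

339.15 W


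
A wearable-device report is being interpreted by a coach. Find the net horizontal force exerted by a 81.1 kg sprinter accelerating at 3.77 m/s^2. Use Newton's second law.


Newton's second law: F = m * a
F = 81.1 * 3.77 = 305.75 N

305.75 N


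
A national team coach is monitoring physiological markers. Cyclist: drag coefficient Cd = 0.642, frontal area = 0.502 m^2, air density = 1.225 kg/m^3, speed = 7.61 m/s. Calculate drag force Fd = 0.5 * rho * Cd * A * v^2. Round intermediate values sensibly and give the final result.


v^2 = 7.61^2 = 57.9121
Fd = 0.5 * 1.225 * 0.642 * 0.502 * 57.9121
= 11.432 N

11.432 N


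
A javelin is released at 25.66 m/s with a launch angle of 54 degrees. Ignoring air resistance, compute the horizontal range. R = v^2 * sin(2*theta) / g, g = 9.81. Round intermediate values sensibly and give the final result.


Launch speed squared = 658.4356
sin(2 * 54 deg) = 0.951057
Range = 658.4356 * 0.951057 / 9.81
= 63.834 m

63.834 m


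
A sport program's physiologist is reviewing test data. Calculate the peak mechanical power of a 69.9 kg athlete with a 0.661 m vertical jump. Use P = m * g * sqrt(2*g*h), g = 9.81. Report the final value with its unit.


First, sqrt(2gh) = sqrt(2 * 9.81 * 0.661)
= sqrt(12.96882) = 3.601225 m/s
Power = 69.9 * 9.81 * 3.601225 = 2469.43 W

2469.43 W


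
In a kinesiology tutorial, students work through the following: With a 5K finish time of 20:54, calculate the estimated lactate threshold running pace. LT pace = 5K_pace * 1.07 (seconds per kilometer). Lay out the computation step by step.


Race duration = 1254 s for 5 km
Average pace = 1254 / 5 = 250.8 s/km
LT pace = 250.8 * 1.07
= 268.36 s/km

268.36 s/km


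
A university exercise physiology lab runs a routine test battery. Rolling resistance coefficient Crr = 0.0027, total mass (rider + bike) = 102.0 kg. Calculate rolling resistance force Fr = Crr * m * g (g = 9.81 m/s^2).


Fr = Crr * m * g
= 0.0027 * 102.0 * 9.81
= 2.702 N

2.702 N


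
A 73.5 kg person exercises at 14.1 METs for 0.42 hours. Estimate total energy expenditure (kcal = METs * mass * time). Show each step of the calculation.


Energy = METs * mass(kg) * time(h)
= 14.1 * 73.5 * 0.42
= 435.27 kcal

435.27 kcal


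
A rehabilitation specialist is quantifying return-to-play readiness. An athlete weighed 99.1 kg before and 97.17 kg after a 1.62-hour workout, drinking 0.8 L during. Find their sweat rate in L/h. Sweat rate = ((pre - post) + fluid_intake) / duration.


Body mass change = 1.93 kg
Total sweat loss = 1.93 + 0.8 = 2.73 L
Rate = 2.73 / 1.62 = 1.685 L/h

1.685 L/h


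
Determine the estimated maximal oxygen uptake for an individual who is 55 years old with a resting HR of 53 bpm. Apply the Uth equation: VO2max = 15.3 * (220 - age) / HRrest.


HRmax = 220 - 55 = 165
VO2max = 15.3 * (165 / 53)
= 15.3 * 3.1132
= 47.63 mL/kg/min

47.63 mL/kg/min


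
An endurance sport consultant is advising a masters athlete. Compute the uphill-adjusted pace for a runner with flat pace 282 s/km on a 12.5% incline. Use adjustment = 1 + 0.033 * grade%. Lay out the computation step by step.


Adjustment factor = 1 + 0.033 * 12.5 = 1.4125
Grade-adjusted pace = 282 * 1.4125 = 398.33 s/km

398.33 s/km


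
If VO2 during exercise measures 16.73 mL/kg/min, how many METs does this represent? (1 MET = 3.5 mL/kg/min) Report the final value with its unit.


METs = VO2 / 3.5 = 16.73 / 3.5 = 4.78

4.78 METs


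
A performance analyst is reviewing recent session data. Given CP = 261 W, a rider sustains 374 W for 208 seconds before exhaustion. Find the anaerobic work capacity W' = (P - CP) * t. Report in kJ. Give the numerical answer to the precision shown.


Excess power = 374 - 261 = 113 W
Work above CP = 113 * 208 = 23504 J
W' = 23.504 kJ

23.504 kJ


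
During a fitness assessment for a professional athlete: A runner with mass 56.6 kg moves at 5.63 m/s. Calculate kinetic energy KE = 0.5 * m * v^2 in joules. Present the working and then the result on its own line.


v^2 = 5.63^2 = 31.6969
KE = 0.5 * 56.6 * 31.6969
= 897.02 J

897.02 J


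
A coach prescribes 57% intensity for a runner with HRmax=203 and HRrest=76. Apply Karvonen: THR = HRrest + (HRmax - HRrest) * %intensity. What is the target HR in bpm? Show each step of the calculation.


Heart rate reserve = 203 - 76 = 127
Intensity fraction = 57 / 100 = 0.57
THR = 76 + 127 * 0.57 = 148.39 bpm

148.39 bpm


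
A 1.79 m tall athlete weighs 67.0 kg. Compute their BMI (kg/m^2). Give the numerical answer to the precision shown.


height^2 = 3.2041 m^2
BMI = 67.0 / 3.2041 = 20.91 kg/m^2

20.91 kg/m^2


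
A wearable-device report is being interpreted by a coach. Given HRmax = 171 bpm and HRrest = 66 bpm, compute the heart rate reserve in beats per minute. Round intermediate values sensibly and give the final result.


Heart rate reserve = maximum HR minus resting HR
HRR = 171 - 66 = 105 bpm

105 bpm


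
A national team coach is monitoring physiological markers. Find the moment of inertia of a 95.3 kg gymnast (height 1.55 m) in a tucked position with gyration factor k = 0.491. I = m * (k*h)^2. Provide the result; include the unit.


Radius of gyration = 0.491 * 1.55 = 0.76105 m
I = 95.3 * 0.76105^2
= 95.3 * 0.579197
= 55.197 kg*m^2

55.197 kg*m^2


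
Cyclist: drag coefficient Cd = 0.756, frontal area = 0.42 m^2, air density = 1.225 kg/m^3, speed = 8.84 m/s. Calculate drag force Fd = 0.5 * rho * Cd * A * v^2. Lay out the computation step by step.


v^2 = 8.84^2 = 78.1456
Fd = 0.5 * 1.225 * 0.756 * 0.42 * 78.1456
= 15.198 N

15.198 N


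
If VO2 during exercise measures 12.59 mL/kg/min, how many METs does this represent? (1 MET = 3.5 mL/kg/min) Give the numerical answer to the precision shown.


METs = VO2 / 3.5 = 12.59 / 3.5 = 3.6

3.6 METs


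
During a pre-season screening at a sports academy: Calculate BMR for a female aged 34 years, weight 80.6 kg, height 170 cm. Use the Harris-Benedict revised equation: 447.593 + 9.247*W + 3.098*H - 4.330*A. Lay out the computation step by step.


Substituting values:
W term = 9.247 * 80.6 = 745.3082
H term = 3.098 * 170 = 526.66
A term = 4.330 * 34 = 147.22
BMR = 1572.34 kcal/day

1572.34 kcal/day


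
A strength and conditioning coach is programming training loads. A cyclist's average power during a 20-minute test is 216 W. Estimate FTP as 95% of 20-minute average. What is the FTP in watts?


FTP = 20-min power * 0.95
= 216 * 0.95
= 205.2 W

205.2 W


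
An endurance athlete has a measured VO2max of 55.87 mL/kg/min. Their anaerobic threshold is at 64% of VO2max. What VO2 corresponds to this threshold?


Anaerobic threshold VO2 = VO2max * 64%
= 55.87 * 0.64
= 35.76 mL/kg/min

35.76 mL/kg/min


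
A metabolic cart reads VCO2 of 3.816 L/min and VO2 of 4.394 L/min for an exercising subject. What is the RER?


RER = VCO2 / VO2 = 3.816 / 4.394 = 0.8685

0.8685


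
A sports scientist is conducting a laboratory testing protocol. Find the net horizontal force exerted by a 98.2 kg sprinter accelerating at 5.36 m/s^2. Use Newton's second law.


Newton's second law: F = m * a
F = 98.2 * 5.36 = 526.35 N

526.35 N


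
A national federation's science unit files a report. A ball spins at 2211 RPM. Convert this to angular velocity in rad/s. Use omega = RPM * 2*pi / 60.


omega = 2211 * 2 * pi / 60
= 2211 * 6.28318531 / 60
= 13892.123 / 60
= 231.535 rad/s

231.535 rad/s


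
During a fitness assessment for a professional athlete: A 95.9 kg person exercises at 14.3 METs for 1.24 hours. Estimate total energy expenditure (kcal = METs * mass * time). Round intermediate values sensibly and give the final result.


Energy = METs * mass(kg) * time(h)
= 14.3 * 95.9 * 1.24
= 1700.5 kcal

1700.5 kcal


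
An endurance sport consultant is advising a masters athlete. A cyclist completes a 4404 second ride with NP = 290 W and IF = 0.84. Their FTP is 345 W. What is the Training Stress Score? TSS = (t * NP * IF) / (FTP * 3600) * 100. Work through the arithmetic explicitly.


t * NP * IF = 4404 * 290 * 0.84 = 1072814.4
FTP * 3600 = 1242000
TSS = (1072814.4 / 1242000) * 100 = 86.38

86.38 TSS


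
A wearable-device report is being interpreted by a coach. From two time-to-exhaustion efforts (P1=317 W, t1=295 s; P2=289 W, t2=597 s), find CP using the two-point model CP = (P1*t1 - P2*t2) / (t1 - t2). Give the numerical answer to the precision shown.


Work in trial 1 = 93515 J
Work in trial 2 = 172533 J
Delta work = -79018 J
Delta time = -302 s
CP = -79018 / -302 = 261.65 W

261.65 W


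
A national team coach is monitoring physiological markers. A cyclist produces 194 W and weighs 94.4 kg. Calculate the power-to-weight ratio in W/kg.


P/W = power / mass
= 194 / 94.4
= 2.055 W/kg

2.055 W/kg


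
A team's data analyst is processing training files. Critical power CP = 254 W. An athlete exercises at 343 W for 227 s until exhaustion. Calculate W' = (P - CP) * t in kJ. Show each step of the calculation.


P - CP = 343 - 254 = 89 W
W' = 89 * 227 = 20203 J
= 20203 / 1000 = 20.203 kJ

20.203 kJ


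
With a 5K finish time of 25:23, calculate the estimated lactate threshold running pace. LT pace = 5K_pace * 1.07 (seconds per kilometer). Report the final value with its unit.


Race duration = 1523 s for 5 km
Average pace = 1523 / 5 = 304.6 s/km
LT pace = 304.6 * 1.07
= 325.92 s/km

325.92 s/km


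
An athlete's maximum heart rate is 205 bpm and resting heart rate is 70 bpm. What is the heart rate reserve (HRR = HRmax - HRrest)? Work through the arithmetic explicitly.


HRR = HRmax - HRrest
= 205 - 70
= 135 bpm

135 bpm


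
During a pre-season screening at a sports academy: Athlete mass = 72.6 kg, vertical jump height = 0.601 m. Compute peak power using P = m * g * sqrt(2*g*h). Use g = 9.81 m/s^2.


sqrt(2 * 9.81 * 0.601) = sqrt(11.79162) = 3.433893 m/s
P = 72.6 * 9.81 * 3.433893
= 2445.64 W

2445.64 W


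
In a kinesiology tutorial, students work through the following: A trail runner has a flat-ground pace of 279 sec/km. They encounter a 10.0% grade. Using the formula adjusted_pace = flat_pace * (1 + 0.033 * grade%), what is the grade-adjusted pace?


Grade factor = 1 + 0.033 * 10.0 = 1.33
Adjusted = 279 * 1.33 = 371.07 sec/km

371.07 s/km


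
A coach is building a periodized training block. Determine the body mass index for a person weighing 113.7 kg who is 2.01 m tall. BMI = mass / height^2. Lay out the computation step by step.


BMI = mass / height^2
= 113.7 / 2.01^2
= 113.7 / 4.0401
= 28.14 kg/m^2

28.14 kg/m^2


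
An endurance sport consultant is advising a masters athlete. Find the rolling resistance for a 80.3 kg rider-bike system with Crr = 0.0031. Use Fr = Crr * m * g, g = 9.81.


m * g = 80.3 * 9.81 = 787.743 N
Fr = 0.0031 * 787.743 = 2.442 N

2.442 N


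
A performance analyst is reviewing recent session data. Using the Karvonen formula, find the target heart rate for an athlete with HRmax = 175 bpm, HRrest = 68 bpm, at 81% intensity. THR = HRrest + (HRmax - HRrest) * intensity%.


HRR = 175 - 68 = 107
THR = 68 + 107 * 0.81
= 68 + 86.67
= 154.67 bpm

154.67 bpm


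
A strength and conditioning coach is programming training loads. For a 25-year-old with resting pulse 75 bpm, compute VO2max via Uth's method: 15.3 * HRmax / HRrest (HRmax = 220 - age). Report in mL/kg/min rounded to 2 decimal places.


Step 1: HRmax = 220 - 25 = 195 bpm
Step 2: Ratio = 195 / 75 = 2.6
Step 3: VO2max = 15.3 * 2.6 = 39.78 mL/kg/min

39.78 mL/kg/min


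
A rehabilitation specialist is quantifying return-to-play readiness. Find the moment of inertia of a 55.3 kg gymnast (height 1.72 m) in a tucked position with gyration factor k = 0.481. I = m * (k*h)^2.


Radius of gyration = 0.481 * 1.72 = 0.82732 m
I = 55.3 * 0.82732^2
= 55.3 * 0.684458
= 37.851 kg*m^2

37.851 kg*m^2


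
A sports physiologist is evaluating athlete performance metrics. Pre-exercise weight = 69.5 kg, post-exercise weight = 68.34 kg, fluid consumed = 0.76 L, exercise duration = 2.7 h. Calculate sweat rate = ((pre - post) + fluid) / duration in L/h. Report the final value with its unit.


Weight loss = 69.5 - 68.34 = 1.16 kg (approx L)
Total sweat = 1.16 + 0.76 = 1.92 L
Sweat rate = 1.92 / 2.7 = 0.711 L/h

0.711 L/h


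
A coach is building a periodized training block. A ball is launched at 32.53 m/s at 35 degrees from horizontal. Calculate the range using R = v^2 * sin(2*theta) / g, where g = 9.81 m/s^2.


sin(2 * 35) = sin(70) = 0.939693
v^2 = 32.53^2 = 1058.2009
R = 1058.2009 * 0.939693 / 9.81
= 101.364 m

101.364 m


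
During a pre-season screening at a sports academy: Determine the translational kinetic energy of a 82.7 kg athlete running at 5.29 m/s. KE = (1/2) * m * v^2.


KE = 0.5 * m * v^2
= 0.5 * 82.7 * 5.29^2
= 0.5 * 82.7 * 27.9841
= 1157.14 J

1157.14 J


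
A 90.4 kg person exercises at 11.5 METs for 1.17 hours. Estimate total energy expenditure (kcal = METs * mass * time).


Energy = METs * mass(kg) * time(h)
= 11.5 * 90.4 * 1.17
= 1216.33 kcal

1216.33 kcal


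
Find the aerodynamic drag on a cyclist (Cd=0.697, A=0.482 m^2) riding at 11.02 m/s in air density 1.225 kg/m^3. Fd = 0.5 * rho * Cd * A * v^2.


Fd = 0.5 * 1.225 * 0.697 * 0.482 * 11.02^2
= 0.5 * 1.225 * 0.697 * 0.482 * 121.4404
= 24.989 N

24.989 N


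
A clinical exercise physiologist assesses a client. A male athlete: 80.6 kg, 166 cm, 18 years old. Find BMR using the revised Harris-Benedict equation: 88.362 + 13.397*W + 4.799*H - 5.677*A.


Intercept = 88.362
Weight contribution = 13.397 * 80.6 = 1079.7982
Height contribution = 4.799 * 166 = 796.634
Age contribution = 5.677 * 18 = 102.186
BMR = 88.362 + 1079.7982 + 796.634 - 102.186
= 1862.61 kcal/day

1862.61 kcal/day


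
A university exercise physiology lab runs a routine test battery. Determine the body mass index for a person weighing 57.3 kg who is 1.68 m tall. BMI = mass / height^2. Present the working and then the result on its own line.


BMI = mass / height^2
= 57.3 / 1.68^2
= 57.3 / 2.8224
= 20.3 kg/m^2

20.3 kg/m^2


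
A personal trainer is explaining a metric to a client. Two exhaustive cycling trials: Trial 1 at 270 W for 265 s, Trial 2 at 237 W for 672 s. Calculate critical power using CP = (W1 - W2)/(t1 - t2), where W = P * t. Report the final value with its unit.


W1 = 270 * 265 = 71550 J
W2 = 237 * 672 = 159264 J
CP = (71550 - 159264) / (265 - 672)
= -87714 / -407
= 215.51 W

215.51 W


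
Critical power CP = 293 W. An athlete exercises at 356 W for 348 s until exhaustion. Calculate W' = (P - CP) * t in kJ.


P - CP = 356 - 293 = 63 W
W' = 63 * 348 = 21924 J
= 21924 / 1000 = 21.924 kJ

21.924 kJ


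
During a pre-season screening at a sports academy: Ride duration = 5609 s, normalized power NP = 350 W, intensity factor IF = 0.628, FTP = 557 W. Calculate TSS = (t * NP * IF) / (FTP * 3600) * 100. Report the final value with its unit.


Numerator = 5609 * 350 * 0.628 = 1232858.2
Denominator = 557 * 3600 = 2005200
TSS = 1232858.2 / 2005200 * 100
= 61.48

61.48 TSS


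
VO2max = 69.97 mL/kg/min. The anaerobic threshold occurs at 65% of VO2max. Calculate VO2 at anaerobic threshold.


AT fraction = 65 / 100 = 0.65
AT VO2 = 69.97 * 0.65
= 45.48 mL/kg/min

45.48 mL/kg/min


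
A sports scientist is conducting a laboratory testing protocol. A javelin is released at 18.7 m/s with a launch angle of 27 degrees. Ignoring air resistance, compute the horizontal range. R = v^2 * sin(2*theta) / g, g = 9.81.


Launch speed squared = 349.69
sin(2 * 27 deg) = 0.809017
Range = 349.69 * 0.809017 / 9.81
= 28.838 m

28.838 m


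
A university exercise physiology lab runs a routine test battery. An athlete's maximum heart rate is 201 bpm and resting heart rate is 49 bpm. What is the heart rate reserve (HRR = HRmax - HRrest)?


HRR = HRmax - HRrest
= 201 - 49
= 152 bpm

152 bpm


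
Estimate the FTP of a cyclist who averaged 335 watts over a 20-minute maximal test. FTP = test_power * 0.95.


FTP = 335 * 0.95 = 318.25 W

318.25 W


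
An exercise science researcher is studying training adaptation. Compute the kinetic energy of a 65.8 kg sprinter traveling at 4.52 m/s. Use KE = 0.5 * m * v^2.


Velocity squared = 20.4304
KE = 0.5 * 65.8 * 20.4304 = 672.16 J

672.16 J


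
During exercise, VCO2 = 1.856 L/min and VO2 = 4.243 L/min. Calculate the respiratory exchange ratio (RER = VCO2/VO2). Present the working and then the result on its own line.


RER = VCO2 / VO2
= 1.856 / 4.243
= 0.4374

0.4374


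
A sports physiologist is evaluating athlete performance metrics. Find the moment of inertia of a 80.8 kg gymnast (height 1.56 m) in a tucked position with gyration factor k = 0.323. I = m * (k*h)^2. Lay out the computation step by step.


Radius of gyration = 0.323 * 1.56 = 0.50388 m
I = 80.8 * 0.50388^2
= 80.8 * 0.253895
= 20.515 kg*m^2

20.515 kg*m^2


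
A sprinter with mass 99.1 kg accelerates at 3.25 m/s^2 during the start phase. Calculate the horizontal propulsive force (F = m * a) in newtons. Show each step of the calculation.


F = m * a
= 99.1 * 3.25
= 322.08 N

322.08 N


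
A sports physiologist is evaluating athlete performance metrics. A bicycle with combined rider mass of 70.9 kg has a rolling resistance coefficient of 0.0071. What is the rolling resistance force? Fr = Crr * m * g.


Fr = 0.0071 * 70.9 * 9.81
= 0.50339 * 9.81
= 4.938 N

4.938 N


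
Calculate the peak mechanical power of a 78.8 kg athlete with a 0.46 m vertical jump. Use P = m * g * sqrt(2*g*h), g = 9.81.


First, sqrt(2gh) = sqrt(2 * 9.81 * 0.46)
= sqrt(9.0252) = 3.004197 m/s
Power = 78.8 * 9.81 * 3.004197 = 2322.33 W

2322.33 W


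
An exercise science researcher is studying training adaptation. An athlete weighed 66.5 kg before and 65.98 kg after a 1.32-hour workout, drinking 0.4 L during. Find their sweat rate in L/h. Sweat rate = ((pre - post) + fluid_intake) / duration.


Body mass change = 0.52 kg
Total sweat loss = 0.52 + 0.4 = 0.92 L
Rate = 0.92 / 1.32 = 0.697 L/h

0.697 L/h


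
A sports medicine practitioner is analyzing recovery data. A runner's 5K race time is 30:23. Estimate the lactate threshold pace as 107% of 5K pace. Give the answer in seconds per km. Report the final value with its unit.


Total race time = 30*60 + 23 = 1823 seconds
5K pace = 1823 / 5 = 364.6 sec/km
LT pace = 364.6 * 1.07 = 390.12 sec/km

390.12 s/km


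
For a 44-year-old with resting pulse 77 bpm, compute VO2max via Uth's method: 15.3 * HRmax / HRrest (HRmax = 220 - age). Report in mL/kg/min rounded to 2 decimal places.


Step 1: HRmax = 220 - 44 = 176 bpm
Step 2: Ratio = 176 / 77 = 2.2857
Step 3: VO2max = 15.3 * 2.2857 = 34.97 mL/kg/min

34.97 mL/kg/min


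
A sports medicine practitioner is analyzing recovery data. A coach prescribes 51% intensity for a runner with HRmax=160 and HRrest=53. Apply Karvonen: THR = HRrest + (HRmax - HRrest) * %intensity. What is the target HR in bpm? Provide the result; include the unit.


Heart rate reserve = 160 - 53 = 107
Intensity fraction = 51 / 100 = 0.51
THR = 53 + 107 * 0.51 = 107.57 bpm

107.57 bpm


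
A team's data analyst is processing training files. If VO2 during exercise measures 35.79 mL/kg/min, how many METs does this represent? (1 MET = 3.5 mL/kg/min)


METs = VO2 / 3.5 = 35.79 / 3.5 = 10.23

10.23 METs


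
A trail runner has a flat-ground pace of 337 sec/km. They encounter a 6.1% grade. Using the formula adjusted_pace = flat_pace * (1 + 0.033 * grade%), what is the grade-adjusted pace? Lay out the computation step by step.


Grade factor = 1 + 0.033 * 6.1 = 1.2013
Adjusted = 337 * 1.2013 = 404.84 sec/km

404.84 s/km


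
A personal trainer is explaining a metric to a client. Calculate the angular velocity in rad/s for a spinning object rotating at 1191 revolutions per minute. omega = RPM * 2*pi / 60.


omega = RPM * 2*pi / 60
= 1191 * 6.28318531 / 60
= 124.721 rad/s

124.721 rad/s


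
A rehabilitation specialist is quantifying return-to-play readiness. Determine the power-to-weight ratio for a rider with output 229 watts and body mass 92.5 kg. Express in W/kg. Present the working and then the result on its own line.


P/W = 229 / 92.5 = 2.476 W/kg

2.476 W/kg


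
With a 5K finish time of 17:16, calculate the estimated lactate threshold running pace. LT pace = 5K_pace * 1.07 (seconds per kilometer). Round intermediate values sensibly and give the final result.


Race duration = 1036 s for 5 km
Average pace = 1036 / 5 = 207.2 s/km
LT pace = 207.2 * 1.07
= 221.7 s/km

221.7 s/km


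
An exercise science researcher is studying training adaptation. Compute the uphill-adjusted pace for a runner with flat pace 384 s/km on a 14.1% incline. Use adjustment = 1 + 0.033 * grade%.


Adjustment factor = 1 + 0.033 * 14.1 = 1.4653
Grade-adjusted pace = 384 * 1.4653 = 562.68 s/km

562.68 s/km


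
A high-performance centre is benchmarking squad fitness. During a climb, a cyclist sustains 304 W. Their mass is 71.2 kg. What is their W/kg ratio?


Power-to-weight = 304 W / 71.2 kg
= 4.27 W/kg

4.27 W/kg


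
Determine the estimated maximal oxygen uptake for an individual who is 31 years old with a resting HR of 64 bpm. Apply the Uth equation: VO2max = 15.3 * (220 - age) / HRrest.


HRmax = 220 - 31 = 189
VO2max = 15.3 * (189 / 64)
= 15.3 * 2.9531
= 45.18 mL/kg/min

45.18 mL/kg/min


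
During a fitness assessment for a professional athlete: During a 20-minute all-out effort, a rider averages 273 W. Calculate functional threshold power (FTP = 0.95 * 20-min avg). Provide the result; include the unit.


FTP = 0.95 * 273
= 259.35 W

259.35 W


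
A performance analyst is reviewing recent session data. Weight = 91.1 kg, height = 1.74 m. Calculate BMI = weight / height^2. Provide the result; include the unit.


height^2 = 1.74^2 = 3.0276
BMI = 91.1 / 3.0276 = 30.09 kg/m^2

30.09 kg/m^2


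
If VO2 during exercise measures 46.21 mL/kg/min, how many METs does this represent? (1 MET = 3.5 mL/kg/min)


METs = VO2 / 3.5 = 46.21 / 3.5 = 13.2

13.2 METs


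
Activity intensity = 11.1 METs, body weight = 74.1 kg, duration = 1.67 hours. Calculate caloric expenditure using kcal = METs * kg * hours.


kcal = 11.1 * 74.1 * 1.67
= 822.51 * 1.67
= 1373.59 kcal

1373.59 kcal
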